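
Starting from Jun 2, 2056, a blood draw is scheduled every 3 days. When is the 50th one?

The 50th occurrence is 49 intervals after the first: 49 × 3 = 147 days after Jun 2, 2056.
Jun has 30 days — 28 days to the end of Jun leaves 119.
Jul has 31 days (88 left).
Aug has 31 days (57 left).
Sep has 30 days (27 left).
27 days into Oct → Oct 27, 2056.

Oct 27, 2056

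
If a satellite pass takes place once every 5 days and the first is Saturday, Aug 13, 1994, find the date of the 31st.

Jan 10, 1995

The 31st occurrence is 30 intervals after the first: 30 × 5 = 150 days after Aug 13, 1994.
Aug has 31 days — 18 days to the end of Aug leaves 132.
Sep has 30 days (102 left).
Oct has 31 days (71 left).
Nov has 30 days (41 left).
Dec has 31 days (10 left).
10 days into Jan → Jan 10, 1995.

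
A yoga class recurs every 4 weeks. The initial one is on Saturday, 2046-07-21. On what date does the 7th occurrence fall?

The 7th occurrence is 6 intervals after the first: 6 × 28 = 168 days after 2046-07-21.
July has 31 days — 10 days to the end of July leaves 158.
August has 31 days (127 left).
September has 30 days (97 left).
October has 31 days (66 left).
November has 30 days (36 left).
December has 31 days (5 left).
5 days into January → 2047-01-05.

2047-01-05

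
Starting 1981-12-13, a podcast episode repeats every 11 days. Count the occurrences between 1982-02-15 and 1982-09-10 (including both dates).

19

Occurrences land 11·i days after 1981-12-13 for i = 0, 1, 2, …
1982-02-15 is 64 days after the start; 64 ÷ 11 = 5 remainder 9; since the remainder is 9, round up to i = 6. First occurrence in the window: #7 on 1982-02-17 (6×11 = 66 days in).
1982-09-10 is 271 days after the start; 271 ÷ 11 = 24 remainder 7. Last occurrence in the window: #25 on 1982-09-03.
Occurrences #7 through #25: 19 in total.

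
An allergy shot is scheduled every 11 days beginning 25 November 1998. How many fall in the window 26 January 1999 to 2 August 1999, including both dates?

17

Occurrences land 11·i days after 25 November 1998 for i = 0, 1, 2, …
26 January 1999 is 62 days after the start; 62 ÷ 11 = 5 remainder 7; since the remainder is 7, round up to i = 6. First occurrence in the window: #7 on 30 January 1999 (6×11 = 66 days in).
2 August 1999 is 250 days after the start; 250 ÷ 11 = 22 remainder 8. Last occurrence in the window: #23 on 25 July 1999.
Occurrences #7 through #23: 17 in total.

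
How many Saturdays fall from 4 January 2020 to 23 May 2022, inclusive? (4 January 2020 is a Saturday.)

125

4 January 2020 is a Saturday; the first Saturday on or after it is 4 January 2020.
From 4 January 2020 to 23 May 2022: 362 + 365 + 143 = 870 days (rest of 2020, 2021, to 23 May 2022 in 2022).
870 ÷ 7 = 124 full weeks with remainder 2, so 124 more Saturdays after the first → 125.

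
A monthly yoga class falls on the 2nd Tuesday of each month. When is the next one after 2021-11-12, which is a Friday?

2021-12-14

November 2021 starts on a Monday; its first Tuesday is the 2nd, so the 2nd Tuesday is the 9th — 2021-11-09.
That is not after 2021-11-12, so look at December 2021.
December 2021 starts on a Wednesday; its first Tuesday is the 7th, so the 2nd Tuesday is the 14th — 2021-12-14.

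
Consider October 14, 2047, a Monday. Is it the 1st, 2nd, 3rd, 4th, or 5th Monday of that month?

2nd

Day 14 falls in week ⌈14/7⌉ of the month.
Days 1–7 hold the 1st Monday, 8–14 the 2nd, 15–21 the 3rd, 22–28 the 4th, 29–31 the 5th.
14 is in the range for the 2nd.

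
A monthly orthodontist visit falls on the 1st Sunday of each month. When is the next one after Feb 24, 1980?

Feb 1980 starts on a Friday, so its 1st Sunday is Feb 3, 1980 (2 days in).
That is not after Feb 24, 1980, so look at Mar 1980.
Mar 1980 starts on a Saturday, so its 1st Sunday is Mar 2, 1980 (1 day in).

Mar 2, 1980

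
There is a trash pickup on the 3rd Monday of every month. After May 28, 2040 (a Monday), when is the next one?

June 18, 2040

May 2040 starts on a Tuesday; its first Monday is the 7th, so the 3rd Monday is the 21st — May 21, 2040.
That is not after May 28, 2040, so look at June 2040.
June 2040 starts on a Friday; its first Monday is the 4th, so the 3rd Monday is the 18th — June 18, 2040.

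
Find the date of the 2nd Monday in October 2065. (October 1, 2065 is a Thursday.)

October 2065 begins on a Thursday, so the first Monday is October 5 (4 days later).
The 2nd Monday is 1 weeks later: 5 + 7 = 12.

October 12, 2065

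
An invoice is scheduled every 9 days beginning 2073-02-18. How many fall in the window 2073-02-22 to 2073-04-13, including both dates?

6

Occurrences land 9·i days after 2073-02-18 for i = 0, 1, 2, …
2073-02-22 is 4 days after the start; 4 ÷ 9 = 0 remainder 4; since the remainder is 4, round up to i = 1. First occurrence in the window: #2 on 2073-02-27 (1×9 = 9 days in).
2073-04-13 is 54 days after the start; 54 ÷ 9 = 6 remainder 0. Last occurrence in the window: #7 on 2073-04-13.
Occurrences #2 through #7: 6 in total.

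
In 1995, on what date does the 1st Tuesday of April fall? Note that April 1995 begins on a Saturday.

April 1995 begins on a Saturday, so the first Tuesday is April 4 (3 days later).

1995-04-04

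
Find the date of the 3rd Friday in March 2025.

March 21, 2025

The first Friday of March 2025 is March 7.
The 3rd Friday is 2 weeks later: 7 + 14 = 21.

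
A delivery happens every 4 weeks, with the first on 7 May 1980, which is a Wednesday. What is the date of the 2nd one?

4 June 1980

The 2nd occurrence is 1 interval after the first: 1 × 28 = 28 days after 7 May 1980.
May has 31 days — 24 days to the end of May leaves 4.
4 days into June → 4 June 1980.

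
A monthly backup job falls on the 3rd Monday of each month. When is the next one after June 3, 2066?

June 2066 starts on a Tuesday; its first Monday is the 7th, so the 3rd Monday is the 21st — June 21, 2066.
June 21, 2066 is after June 3, 2066, so that is the next one.

June 21, 2066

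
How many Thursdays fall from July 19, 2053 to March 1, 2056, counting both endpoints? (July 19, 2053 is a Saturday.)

136

July 19, 2053 is a Saturday; the first Thursday on or after it is July 24, 2053 (5 days later).
From July 24, 2053 to March 1, 2056: 160 + 365 + 365 + 61 = 951 days (rest of 2053, 2054, 2055, to March 1, 2056 in 2056).
951 ÷ 7 = 135 full weeks with remainder 6, so 135 more Thursdays after the first → 136.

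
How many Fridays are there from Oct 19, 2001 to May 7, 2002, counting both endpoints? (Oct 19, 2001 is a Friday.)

Oct 19, 2001 is a Friday; the first Friday on or after it is Oct 19, 2001.
From Oct 19, 2001 to May 7, 2002: 12 + 30 + 31 + 31 + 28 + 31 + 30 + 7 = 200 days (rest of Oct, Nov, Dec, Jan, Feb, Mar, Apr, May).
200 ÷ 7 = 28 full weeks with remainder 4, so 28 more Fridays after the first → 29.

29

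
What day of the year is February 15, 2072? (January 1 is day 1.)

Days in months before February: 31 = 31.
Plus 15 days into February → day 46.

46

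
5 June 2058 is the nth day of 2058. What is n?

Days in months before June: 31 + 28 + 31 + 30 + 31 = 151.
Plus 5 days into June → day 156.

156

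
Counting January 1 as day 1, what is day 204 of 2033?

23 July 2033

January has 31 days (204 − 31 = 173 remain).
February has 28 days (173 − 28 = 145 remain).
March has 31 days (145 − 31 = 114 remain).
April has 30 days (114 − 30 = 84 remain).
May has 31 days (84 − 31 = 53 remain).
June has 30 days (53 − 30 = 23 remain).
23 into July → July 23.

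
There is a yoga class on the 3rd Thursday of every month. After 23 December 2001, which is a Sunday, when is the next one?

17 January 2002

December 2001 starts on a Saturday; its first Thursday is the 6th, so the 3rd Thursday is the 20th — 20 December 2001.
That is not after 23 December 2001, so look at January 2002.
January 2002 starts on a Tuesday; its first Thursday is the 3rd, so the 3rd Thursday is the 17th — 17 January 2002.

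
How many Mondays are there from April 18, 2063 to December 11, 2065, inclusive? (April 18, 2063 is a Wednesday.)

138

April 18, 2063 is a Wednesday; the first Monday on or after it is April 23, 2063 (5 days later).
From April 23, 2063 to December 11, 2065: 252 + 366 + 345 = 963 days (rest of 2063, 2064, to December 11, 2065 in 2065).
963 ÷ 7 = 137 full weeks with remainder 4, so 137 more Mondays after the first → 138.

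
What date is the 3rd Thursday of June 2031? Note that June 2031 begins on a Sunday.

2031-06-19

June 2031 begins on a Sunday, so the first Thursday is June 5 (4 days later).
The 3rd Thursday is 2 weeks later: 5 + 14 = 19.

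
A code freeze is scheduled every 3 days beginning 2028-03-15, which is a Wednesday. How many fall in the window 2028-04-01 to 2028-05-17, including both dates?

Occurrences land 3·i days after 2028-03-15 for i = 0, 1, 2, …
2028-04-01 is 17 days after the start; 17 ÷ 3 = 5 remainder 2; since the remainder is 2, round up to i = 6. First occurrence in the window: #7 on 2028-04-02 (6×3 = 18 days in).
2028-05-17 is 63 days after the start; 63 ÷ 3 = 21 remainder 0. Last occurrence in the window: #22 on 2028-05-17.
Occurrences #7 through #22: 16 in total.

16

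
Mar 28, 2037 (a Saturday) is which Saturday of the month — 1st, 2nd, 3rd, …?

Day 28 falls in week ⌈28/7⌉ of the month.
Days 1–7 hold the 1st Saturday, 8–14 the 2nd, 15–21 the 3rd, 22–28 the 4th, 29–31 the 5th.
28 is in the range for the 4th.

4th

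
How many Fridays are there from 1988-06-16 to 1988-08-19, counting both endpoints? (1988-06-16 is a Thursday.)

1988-06-16 is a Thursday; the first Friday on or after it is 1988-06-17 (1 day later).
From 1988-06-17 to 1988-08-19: 13 + 31 + 19 = 63 days (rest of June, July, August).
63 ÷ 7 = 9 full weeks with remainder 0, so 9 more Fridays after the first → 10.

10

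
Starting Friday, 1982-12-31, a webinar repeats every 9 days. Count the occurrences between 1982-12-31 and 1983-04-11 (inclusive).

12

Occurrences land 9·i days after 1982-12-31 for i = 0, 1, 2, …
The window opens on the start date, so the first occurrence inside is #1 on 1982-12-31.
1983-04-11 is 101 days after the start; 101 ÷ 9 = 11 remainder 2. Last occurrence in the window: #12 on 1983-04-09.
Occurrences #1 through #12: 12 in total.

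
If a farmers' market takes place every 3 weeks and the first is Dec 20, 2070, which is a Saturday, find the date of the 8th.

May 16, 2071

The 8th occurrence is 7 intervals after the first: 7 × 21 = 147 days after Dec 20, 2070.
Dec has 31 days — 11 days to the end of Dec leaves 136.
Jan has 31 days (105 left).
Feb has 28 days (77 left).
Mar has 31 days (46 left).
Apr has 30 days (16 left).
16 days into May → May 16, 2071.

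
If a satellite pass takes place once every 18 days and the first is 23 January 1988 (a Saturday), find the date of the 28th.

23 May 1989

The 28th occurrence is 27 intervals after the first: 27 × 18 = 486 days after 23 January 1988.
January has 31 days — 8 days to the end of January leaves 478.
From end of January to end of 1988 is 335 days (143 left).
January has 31 days (112 left).
February has 28 days (84 left).
March has 31 days (53 left).
April has 30 days (23 left).
23 days into May → 23 May 1989.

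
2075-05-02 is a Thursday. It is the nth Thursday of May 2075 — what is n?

Day 2 falls in week ⌈2/7⌉ of the month.
Days 1–7 hold the 1st Thursday, 8–14 the 2nd, 15–21 the 3rd, 22–28 the 4th, 29–31 the 5th.
2 is in the range for the 1st.

1st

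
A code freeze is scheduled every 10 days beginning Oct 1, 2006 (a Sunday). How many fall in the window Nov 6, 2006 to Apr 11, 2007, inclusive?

16

Occurrences land 10·i days after Oct 1, 2006 for i = 0, 1, 2, …
Nov 6, 2006 is 36 days after the start; 36 ÷ 10 = 3 remainder 6; since the remainder is 6, round up to i = 4. First occurrence in the window: #5 on Nov 10, 2006 (4×10 = 40 days in).
Apr 11, 2007 is 192 days after the start; 192 ÷ 10 = 19 remainder 2. Last occurrence in the window: #20 on Apr 9, 2007.
Occurrences #5 through #20: 16 in total.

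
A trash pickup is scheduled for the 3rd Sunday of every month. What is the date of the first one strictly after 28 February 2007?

18 March 2007

February 2007 starts on a Thursday; its first Sunday is the 4th, so the 3rd Sunday is the 18th — 18 February 2007.
That is not after 28 February 2007, so look at March 2007.
March 2007 starts on a Thursday; its first Sunday is the 4th, so the 3rd Sunday is the 18th — 18 March 2007.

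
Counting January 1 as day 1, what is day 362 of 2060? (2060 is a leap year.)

January has 31 days (362 − 31 = 331 remain).
February has 29 days (331 − 29 = 302 remain).
March has 31 days (302 − 31 = 271 remain).
April has 30 days (271 − 30 = 241 remain).
May has 31 days (241 − 31 = 210 remain).
June has 30 days (210 − 30 = 180 remain).
July has 31 days (180 − 31 = 149 remain).
August has 31 days (149 − 31 = 118 remain).
September has 30 days (118 − 30 = 88 remain).
October has 31 days (88 − 31 = 57 remain).
November has 30 days (57 − 30 = 27 remain).
27 into December → December 27.

27 December 2060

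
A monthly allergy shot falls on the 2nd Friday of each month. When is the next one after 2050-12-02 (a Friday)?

December 2050 starts on a Thursday; its first Friday is the 2nd, so the 2nd Friday is the 9th — 2050-12-09.
2050-12-09 is after 2050-12-02, so that is the next one.

2050-12-09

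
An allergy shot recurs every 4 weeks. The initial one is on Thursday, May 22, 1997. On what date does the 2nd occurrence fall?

Jun 19, 1997

The 2nd occurrence is 1 interval after the first: 1 × 28 = 28 days after May 22, 1997.
May has 31 days — 9 days to the end of May leaves 19.
19 days into Jun → Jun 19, 1997.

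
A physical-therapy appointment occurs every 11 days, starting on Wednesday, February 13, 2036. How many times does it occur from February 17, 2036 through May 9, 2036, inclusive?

7

Occurrences land 11·i days after February 13, 2036 for i = 0, 1, 2, …
February 17, 2036 is 4 days after the start; 4 ÷ 11 = 0 remainder 4; since the remainder is 4, round up to i = 1. First occurrence in the window: #2 on February 24, 2036 (1×11 = 11 days in).
May 9, 2036 is 86 days after the start; 86 ÷ 11 = 7 remainder 9. Last occurrence in the window: #8 on April 30, 2036.
Occurrences #2 through #8: 7 in total.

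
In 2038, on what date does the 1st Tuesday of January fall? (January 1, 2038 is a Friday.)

January 5, 2038

January 2038 begins on a Friday, so the first Tuesday is January 5 (4 days later).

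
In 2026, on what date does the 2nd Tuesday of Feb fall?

The first Tuesday of Feb 2026 is Feb 3.
The 2nd Tuesday is 1 weeks later: 3 + 7 = 10.

Feb 10, 2026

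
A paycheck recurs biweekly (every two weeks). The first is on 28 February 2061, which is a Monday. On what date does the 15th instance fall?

12 September 2061

The 15th occurrence is 14 intervals after the first: 14 × 14 = 196 days after 28 February 2061.
February has 28 days — 0 days to the end of February leaves 196.
March has 31 days (165 left).
April has 30 days (135 left).
May has 31 days (104 left).
June has 30 days (74 left).
July has 31 days (43 left).
August has 31 days (12 left).
12 days into September → 12 September 2061.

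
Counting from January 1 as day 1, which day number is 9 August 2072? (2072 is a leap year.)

Days in months before August: 31 + 29 + 31 + 30 + 31 + 30 + 31 = 213.
Plus 9 days into August → day 222.

222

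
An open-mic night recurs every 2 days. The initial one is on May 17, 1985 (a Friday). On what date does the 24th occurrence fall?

July 2, 1985

The 24th occurrence is 23 intervals after the first: 23 × 2 = 46 days after May 17, 1985.
May has 31 days — 14 days to the end of May leaves 32.
June has 30 days (2 left).
2 days into July → July 2, 1985.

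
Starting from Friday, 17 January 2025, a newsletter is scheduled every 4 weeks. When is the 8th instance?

The 8th occurrence is 7 intervals after the first: 7 × 28 = 196 days after 17 January 2025.
January has 31 days — 14 days to the end of January leaves 182.
February has 28 days (154 left).
March has 31 days (123 left).
April has 30 days (93 left).
May has 31 days (62 left).
June has 30 days (32 left).
July has 31 days (1 left).
1 day into August → 1 August 2025.

1 August 2025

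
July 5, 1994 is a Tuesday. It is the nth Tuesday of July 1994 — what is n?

Day 5 falls in week ⌈5/7⌉ of the month.
Days 1–7 hold the 1st Tuesday, 8–14 the 2nd, 15–21 the 3rd, 22–28 the 4th, 29–31 the 5th.
5 is in the range for the 1st.

1st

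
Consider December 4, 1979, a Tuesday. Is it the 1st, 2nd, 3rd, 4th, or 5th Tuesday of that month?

1st

Day 4 falls in week ⌈4/7⌉ of the month.
Days 1–7 hold the 1st Tuesday, 8–14 the 2nd, 15–21 the 3rd, 22–28 the 4th, 29–31 the 5th.
4 is in the range for the 1st.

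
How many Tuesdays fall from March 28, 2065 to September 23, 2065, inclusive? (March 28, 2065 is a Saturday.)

March 28, 2065 is a Saturday; the first Tuesday on or after it is March 31, 2065 (3 days later).
From March 31, 2065 to September 23, 2065: 0 + 30 + 31 + 30 + 31 + 31 + 23 = 176 days (rest of March, April, May, June, July, August, September).
176 ÷ 7 = 25 full weeks with remainder 1, so 25 more Tuesdays after the first → 26.

26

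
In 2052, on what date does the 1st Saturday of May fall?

2052-05-04

The first Saturday of May 2052 is May 4.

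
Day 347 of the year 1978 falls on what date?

January has 31 days (347 − 31 = 316 remain).
February has 28 days (316 − 28 = 288 remain).
March has 31 days (288 − 31 = 257 remain).
April has 30 days (257 − 30 = 227 remain).
May has 31 days (227 − 31 = 196 remain).
June has 30 days (196 − 30 = 166 remain).
July has 31 days (166 − 31 = 135 remain).
August has 31 days (135 − 31 = 104 remain).
September has 30 days (104 − 30 = 74 remain).
October has 31 days (74 − 31 = 43 remain).
November has 30 days (43 − 30 = 13 remain).
13 into December → December 13.

December 13, 1978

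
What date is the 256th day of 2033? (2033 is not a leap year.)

Jan has 31 days (256 − 31 = 225 remain).
Feb has 28 days (225 − 28 = 197 remain).
Mar has 31 days (197 − 31 = 166 remain).
Apr has 30 days (166 − 30 = 136 remain).
May has 31 days (136 − 31 = 105 remain).
Jun has 30 days (105 − 30 = 75 remain).
Jul has 31 days (75 − 31 = 44 remain).
Aug has 31 days (44 − 31 = 13 remain).
13 into Sep → Sep 13.

Sep 13, 2033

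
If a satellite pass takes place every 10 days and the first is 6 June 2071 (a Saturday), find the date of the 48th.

The 48th occurrence is 47 intervals after the first: 47 × 10 = 470 days after 6 June 2071.
June has 30 days — 24 days to the end of June leaves 446.
From end of June to end of 2071 is 184 days (262 left).
January has 31 days (231 left).
February has 29 days (202 left).
March has 31 days (171 left).
April has 30 days (141 left).
May has 31 days (110 left).
June has 30 days (80 left).
July has 31 days (49 left).
August has 31 days (18 left).
18 days into September → 18 September 2072.

18 September 2072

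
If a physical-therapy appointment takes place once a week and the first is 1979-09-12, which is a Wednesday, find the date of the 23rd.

The 23rd occurrence is 22 intervals after the first: 22 × 7 = 154 days after 1979-09-12.
September has 30 days — 18 days to the end of September leaves 136.
October has 31 days (105 left).
November has 30 days (75 left).
December has 31 days (44 left).
January has 31 days (13 left).
13 days into February → 1980-02-13.

1980-02-13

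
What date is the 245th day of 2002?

January has 31 days (245 − 31 = 214 remain).
February has 28 days (214 − 28 = 186 remain).
March has 31 days (186 − 31 = 155 remain).
April has 30 days (155 − 30 = 125 remain).
May has 31 days (125 − 31 = 94 remain).
June has 30 days (94 − 30 = 64 remain).
July has 31 days (64 − 31 = 33 remain).
August has 31 days (33 − 31 = 2 remain).
2 into September → September 2.

September 2, 2002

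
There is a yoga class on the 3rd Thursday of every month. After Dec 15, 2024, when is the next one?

Dec 2024 starts on a Sunday; its first Thursday is the 5th, so the 3rd Thursday is the 19th — Dec 19, 2024.
Dec 19, 2024 is after Dec 15, 2024, so that is the next one.

Dec 19, 2024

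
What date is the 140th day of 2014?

January has 31 days (140 − 31 = 109 remain).
February has 28 days (109 − 28 = 81 remain).
March has 31 days (81 − 31 = 50 remain).
April has 30 days (50 − 30 = 20 remain).
20 into May → May 20.

20 May 2014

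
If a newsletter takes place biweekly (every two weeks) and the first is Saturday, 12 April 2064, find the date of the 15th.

The 15th occurrence is 14 intervals after the first: 14 × 14 = 196 days after 12 April 2064.
April has 30 days — 18 days to the end of April leaves 178.
May has 31 days (147 left).
June has 30 days (117 left).
July has 31 days (86 left).
August has 31 days (55 left).
September has 30 days (25 left).
25 days into October → 25 October 2064.

25 October 2064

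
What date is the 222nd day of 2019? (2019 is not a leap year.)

August 10, 2019

January has 31 days (222 − 31 = 191 remain).
February has 28 days (191 − 28 = 163 remain).
March has 31 days (163 − 31 = 132 remain).
April has 30 days (132 − 30 = 102 remain).
May has 31 days (102 − 31 = 71 remain).
June has 30 days (71 − 30 = 41 remain).
July has 31 days (41 − 31 = 10 remain).
10 into August → August 10.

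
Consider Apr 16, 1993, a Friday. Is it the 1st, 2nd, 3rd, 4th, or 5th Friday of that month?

3rd

Day 16 falls in week ⌈16/7⌉ of the month.
Days 1–7 hold the 1st Friday, 8–14 the 2nd, 15–21 the 3rd, 22–28 the 4th, 29–31 the 5th.
16 is in the range for the 3rd.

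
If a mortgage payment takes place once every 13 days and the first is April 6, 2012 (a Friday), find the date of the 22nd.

January 4, 2013

The 22nd occurrence is 21 intervals after the first: 21 × 13 = 273 days after April 6, 2012.
April has 30 days — 24 days to the end of April leaves 249.
May has 31 days (218 left).
June has 30 days (188 left).
July has 31 days (157 left).
August has 31 days (126 left).
September has 30 days (96 left).
October has 31 days (65 left).
November has 30 days (35 left).
December has 31 days (4 left).
4 days into January → January 4, 2013.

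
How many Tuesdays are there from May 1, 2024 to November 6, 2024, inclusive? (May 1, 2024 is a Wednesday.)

27

May 1, 2024 is a Wednesday; the first Tuesday on or after it is May 7, 2024 (6 days later).
From May 7, 2024 to November 6, 2024: 24 + 30 + 31 + 31 + 30 + 31 + 6 = 183 days (rest of May, June, July, August, September, October, November).
183 ÷ 7 = 26 full weeks with remainder 1, so 26 more Tuesdays after the first → 27.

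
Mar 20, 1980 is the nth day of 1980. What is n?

80

Days in months before Mar: 31 + 29 = 60.
Plus 20 days into Mar → day 80.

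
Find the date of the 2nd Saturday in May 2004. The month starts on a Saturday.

May 2004 begins on a Saturday, so the first Saturday is May 1.
The 2nd Saturday is 1 weeks later: 1 + 7 = 8.

2004-05-08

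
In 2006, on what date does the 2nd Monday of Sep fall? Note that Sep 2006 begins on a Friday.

Sep 2006 begins on a Friday, so the first Monday is Sep 4 (3 days later).
The 2nd Monday is 1 weeks later: 4 + 7 = 11.

Sep 11, 2006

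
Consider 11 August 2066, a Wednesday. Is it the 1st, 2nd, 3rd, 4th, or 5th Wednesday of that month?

2nd

Day 11 falls in week ⌈11/7⌉ of the month.
Days 1–7 hold the 1st Wednesday, 8–14 the 2nd, 15–21 the 3rd, 22–28 the 4th, 29–31 the 5th.
11 is in the range for the 2nd.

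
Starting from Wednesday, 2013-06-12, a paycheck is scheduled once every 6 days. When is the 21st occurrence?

The 21st occurrence is 20 intervals after the first: 20 × 6 = 120 days after 2013-06-12.
June has 30 days — 18 days to the end of June leaves 102.
July has 31 days (71 left).
August has 31 days (40 left).
September has 30 days (10 left).
10 days into October → 2013-10-10.

2013-10-10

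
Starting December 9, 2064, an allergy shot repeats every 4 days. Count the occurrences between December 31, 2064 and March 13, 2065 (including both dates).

Occurrences land 4·i days after December 9, 2064 for i = 0, 1, 2, …
December 31, 2064 is 22 days after the start; 22 ÷ 4 = 5 remainder 2; since the remainder is 2, round up to i = 6. First occurrence in the window: #7 on January 2, 2065 (6×4 = 24 days in).
March 13, 2065 is 94 days after the start; 94 ÷ 4 = 23 remainder 2. Last occurrence in the window: #24 on March 11, 2065.
Occurrences #7 through #24: 18 in total.

18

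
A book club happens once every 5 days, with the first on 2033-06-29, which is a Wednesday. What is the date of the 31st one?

2033-11-26

The 31st occurrence is 30 intervals after the first: 30 × 5 = 150 days after 2033-06-29.
June has 30 days — 1 day to the end of June leaves 149.
July has 31 days (118 left).
August has 31 days (87 left).
September has 30 days (57 left).
October has 31 days (26 left).
26 days into November → 2033-11-26.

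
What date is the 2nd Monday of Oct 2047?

Oct 14, 2047

Oct 2047 begins on a Tuesday, so the first Monday is Oct 7 (6 days later).
The 2nd Monday is 1 weeks later: 7 + 7 = 14.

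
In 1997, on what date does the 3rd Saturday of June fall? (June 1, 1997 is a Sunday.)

21 June 1997

June 1997 begins on a Sunday, so the first Saturday is June 7 (6 days later).
The 3rd Saturday is 2 weeks later: 7 + 14 = 21.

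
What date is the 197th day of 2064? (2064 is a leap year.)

2064-07-15

January has 31 days (197 − 31 = 166 remain).
February has 29 days (166 − 29 = 137 remain).
March has 31 days (137 − 31 = 106 remain).
April has 30 days (106 − 30 = 76 remain).
May has 31 days (76 − 31 = 45 remain).
June has 30 days (45 − 30 = 15 remain).
15 into July → July 15.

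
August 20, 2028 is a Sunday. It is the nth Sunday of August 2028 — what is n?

Day 20 falls in week ⌈20/7⌉ of the month.
Days 1–7 hold the 1st Sunday, 8–14 the 2nd, 15–21 the 3rd, 22–28 the 4th, 29–31 the 5th.
20 is in the range for the 3rd.

3rd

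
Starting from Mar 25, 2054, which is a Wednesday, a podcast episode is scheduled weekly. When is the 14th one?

Jun 24, 2054

The 14th occurrence is 13 intervals after the first: 13 × 7 = 91 days after Mar 25, 2054.
Mar has 31 days — 6 days to the end of Mar leaves 85.
Apr has 30 days (55 left).
May has 31 days (24 left).
24 days into Jun → Jun 24, 2054.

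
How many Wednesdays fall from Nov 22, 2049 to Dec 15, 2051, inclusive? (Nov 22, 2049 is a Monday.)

Nov 22, 2049 is a Monday; the first Wednesday on or after it is Nov 24, 2049 (2 days later).
From Nov 24, 2049 to Dec 15, 2051: 37 + 365 + 349 = 751 days (rest of 2049, 2050, to Dec 15, 2051 in 2051).
751 ÷ 7 = 107 full weeks with remainder 2, so 107 more Wednesdays after the first → 108.

108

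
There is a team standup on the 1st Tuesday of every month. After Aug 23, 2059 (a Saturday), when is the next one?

Sep 2, 2059

Aug 2059 starts on a Friday, so its 1st Tuesday is Aug 5, 2059 (4 days in).
That is not after Aug 23, 2059, so look at Sep 2059.
Sep 2059 starts on a Monday, so its 1st Tuesday is Sep 2, 2059 (1 day in).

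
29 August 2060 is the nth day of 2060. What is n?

242

Days in months before August: 31 + 29 + 31 + 30 + 31 + 30 + 31 = 213.
Plus 29 days into August → day 242.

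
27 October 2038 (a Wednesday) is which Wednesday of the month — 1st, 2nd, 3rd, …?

4th

Day 27 falls in week ⌈27/7⌉ of the month.
Days 1–7 hold the 1st Wednesday, 8–14 the 2nd, 15–21 the 3rd, 22–28 the 4th, 29–31 the 5th.
27 is in the range for the 4th.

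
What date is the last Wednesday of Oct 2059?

Oct 29, 2059

Oct 2059 begins on a Wednesday, so the first Wednesday is Oct 1.
Oct 2059 has 31 days. Adding weeks: 1, 8, 15, 22, 29 — the last one ≤ 31 is the 29th.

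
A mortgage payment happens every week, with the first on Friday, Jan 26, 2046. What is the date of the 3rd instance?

Feb 9, 2046

The 3rd occurrence is 2 intervals after the first: 2 × 7 = 14 days after Jan 26, 2046.
Jan has 31 days — 5 days to the end of Jan leaves 9.
9 days into Feb → Feb 9, 2046.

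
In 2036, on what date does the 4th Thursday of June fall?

26 June 2036

June 2036 begins on a Sunday, so the first Thursday is June 5 (4 days later).
The 4th Thursday is 3 weeks later: 5 + 21 = 26.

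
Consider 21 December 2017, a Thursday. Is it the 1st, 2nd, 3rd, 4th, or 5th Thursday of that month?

3rd

Day 21 falls in week ⌈21/7⌉ of the month.
Days 1–7 hold the 1st Thursday, 8–14 the 2nd, 15–21 the 3rd, 22–28 the 4th, 29–31 the 5th.
21 is in the range for the 3rd.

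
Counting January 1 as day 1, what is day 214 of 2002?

January has 31 days (214 − 31 = 183 remain).
February has 28 days (183 − 28 = 155 remain).
March has 31 days (155 − 31 = 124 remain).
April has 30 days (124 − 30 = 94 remain).
May has 31 days (94 − 31 = 63 remain).
June has 30 days (63 − 30 = 33 remain).
July has 31 days (33 − 31 = 2 remain).
2 into August → August 2.

2002-08-02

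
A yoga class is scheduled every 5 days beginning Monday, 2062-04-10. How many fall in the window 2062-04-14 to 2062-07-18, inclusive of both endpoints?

Occurrences land 5·i days after 2062-04-10 for i = 0, 1, 2, …
2062-04-14 is 4 days after the start; 4 ÷ 5 = 0 remainder 4; since the remainder is 4, round up to i = 1. First occurrence in the window: #2 on 2062-04-15 (1×5 = 5 days in).
2062-07-18 is 99 days after the start; 99 ÷ 5 = 19 remainder 4. Last occurrence in the window: #20 on 2062-07-14.
Occurrences #2 through #20: 19 in total.

19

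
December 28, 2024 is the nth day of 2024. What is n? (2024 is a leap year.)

363

Days in months before December: 31 + 29 + 31 + 30 + 31 + 30 + 31 + 31 + 30 + 31 + 30 = 335.
Plus 28 days into December → day 363.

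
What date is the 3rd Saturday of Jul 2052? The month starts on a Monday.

Jul 2052 begins on a Monday, so the first Saturday is Jul 6 (5 days later).
The 3rd Saturday is 2 weeks later: 6 + 14 = 20.

Jul 20, 2052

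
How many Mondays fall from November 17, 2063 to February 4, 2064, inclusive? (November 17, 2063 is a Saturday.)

12

November 17, 2063 is a Saturday; the first Monday on or after it is November 19, 2063 (2 days later).
From November 19, 2063 to February 4, 2064: 11 + 31 + 31 + 4 = 77 days (rest of November, December, January, February).
77 ÷ 7 = 11 full weeks with remainder 0, so 11 more Mondays after the first → 12.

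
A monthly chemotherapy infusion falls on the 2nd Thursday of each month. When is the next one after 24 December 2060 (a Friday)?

December 2060 starts on a Wednesday; its first Thursday is the 2nd, so the 2nd Thursday is the 9th — 9 December 2060.
That is not after 24 December 2060, so look at January 2061.
January 2061 starts on a Saturday; its first Thursday is the 6th, so the 2nd Thursday is the 13th — 13 January 2061.

13 January 2061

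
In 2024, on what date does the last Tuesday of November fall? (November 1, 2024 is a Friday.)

November 2024 begins on a Friday, so the first Tuesday is November 5 (4 days later).
November 2024 has 30 days. Adding weeks: 5, 12, 19, 26 — the last one ≤ 30 is the 26th.

November 26, 2024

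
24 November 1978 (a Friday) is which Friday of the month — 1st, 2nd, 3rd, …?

4th

Day 24 falls in week ⌈24/7⌉ of the month.
Days 1–7 hold the 1st Friday, 8–14 the 2nd, 15–21 the 3rd, 22–28 the 4th, 29–31 the 5th.
24 is in the range for the 4th.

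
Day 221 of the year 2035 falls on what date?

2035-08-09

January has 31 days (221 − 31 = 190 remain).
February has 28 days (190 − 28 = 162 remain).
March has 31 days (162 − 31 = 131 remain).
April has 30 days (131 − 30 = 101 remain).
May has 31 days (101 − 31 = 70 remain).
June has 30 days (70 − 30 = 40 remain).
July has 31 days (40 − 31 = 9 remain).
9 into August → August 9.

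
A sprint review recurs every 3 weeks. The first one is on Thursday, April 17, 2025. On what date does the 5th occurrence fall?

July 10, 2025

The 5th occurrence is 4 intervals after the first: 4 × 21 = 84 days after April 17, 2025.
April has 30 days — 13 days to the end of April leaves 71.
May has 31 days (40 left).
June has 30 days (10 left).
10 days into July → July 10, 2025.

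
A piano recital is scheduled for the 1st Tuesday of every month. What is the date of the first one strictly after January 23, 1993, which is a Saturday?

January 1993 starts on a Friday, so its 1st Tuesday is January 5, 1993 (4 days in).
That is not after January 23, 1993, so look at February 1993.
February 1993 starts on a Monday, so its 1st Tuesday is February 2, 1993 (1 day in).

February 2, 1993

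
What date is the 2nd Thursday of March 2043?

The first Thursday of March 2043 is March 5.
The 2nd Thursday is 1 weeks later: 5 + 7 = 12.

2043-03-12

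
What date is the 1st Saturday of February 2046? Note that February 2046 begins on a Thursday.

February 3, 2046

February 2046 begins on a Thursday, so the first Saturday is February 3 (2 days later).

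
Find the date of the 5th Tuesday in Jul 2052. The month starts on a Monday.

Jul 30, 2052

Jul 2052 begins on a Monday, so the first Tuesday is Jul 2 (1 day later).
The 5th Tuesday is 4 weeks later: 2 + 28 = 30.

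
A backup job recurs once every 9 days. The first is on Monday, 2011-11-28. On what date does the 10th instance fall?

The 10th occurrence is 9 intervals after the first: 9 × 9 = 81 days after 2011-11-28.
November has 30 days — 2 days to the end of November leaves 79.
December has 31 days (48 left).
January has 31 days (17 left).
17 days into February → 2012-02-17.

2012-02-17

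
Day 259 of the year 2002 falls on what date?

16 September 2002

January has 31 days (259 − 31 = 228 remain).
February has 28 days (228 − 28 = 200 remain).
March has 31 days (200 − 31 = 169 remain).
April has 30 days (169 − 30 = 139 remain).
May has 31 days (139 − 31 = 108 remain).
June has 30 days (108 − 30 = 78 remain).
July has 31 days (78 − 31 = 47 remain).
August has 31 days (47 − 31 = 16 remain).
16 into September → September 16.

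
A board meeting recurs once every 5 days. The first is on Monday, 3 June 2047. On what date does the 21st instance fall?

11 September 2047

The 21st occurrence is 20 intervals after the first: 20 × 5 = 100 days after 3 June 2047.
June has 30 days — 27 days to the end of June leaves 73.
July has 31 days (42 left).
August has 31 days (11 left).
11 days into September → 11 September 2047.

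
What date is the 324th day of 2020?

January has 31 days (324 − 31 = 293 remain).
February has 29 days (293 − 29 = 264 remain).
March has 31 days (264 − 31 = 233 remain).
April has 30 days (233 − 30 = 203 remain).
May has 31 days (203 − 31 = 172 remain).
June has 30 days (172 − 30 = 142 remain).
July has 31 days (142 − 31 = 111 remain).
August has 31 days (111 − 31 = 80 remain).
September has 30 days (80 − 30 = 50 remain).
October has 31 days (50 − 31 = 19 remain).
19 into November → November 19.

2020-11-19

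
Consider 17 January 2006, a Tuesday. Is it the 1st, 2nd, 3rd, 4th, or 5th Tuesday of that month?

Day 17 falls in week ⌈17/7⌉ of the month.
Days 1–7 hold the 1st Tuesday, 8–14 the 2nd, 15–21 the 3rd, 22–28 the 4th, 29–31 the 5th.
17 is in the range for the 3rd.

3rd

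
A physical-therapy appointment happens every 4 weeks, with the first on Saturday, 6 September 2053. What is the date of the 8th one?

21 March 2054

The 8th occurrence is 7 intervals after the first: 7 × 28 = 196 days after 6 September 2053.
September has 30 days — 24 days to the end of September leaves 172.
October has 31 days (141 left).
November has 30 days (111 left).
December has 31 days (80 left).
January has 31 days (49 left).
February has 28 days (21 left).
21 days into March → 21 March 2054.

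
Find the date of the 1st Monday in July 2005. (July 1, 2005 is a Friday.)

July 2005 begins on a Friday, so the first Monday is July 4 (3 days later).

July 4, 2005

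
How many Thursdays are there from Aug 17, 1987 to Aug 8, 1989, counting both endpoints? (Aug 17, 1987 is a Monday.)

103

Aug 17, 1987 is a Monday; the first Thursday on or after it is Aug 20, 1987 (3 days later).
From Aug 20, 1987 to Aug 8, 1989: 133 + 366 + 220 = 719 days (rest of 1987, 1988, to Aug 8, 1989 in 1989).
719 ÷ 7 = 102 full weeks with remainder 5, so 102 more Thursdays after the first → 103.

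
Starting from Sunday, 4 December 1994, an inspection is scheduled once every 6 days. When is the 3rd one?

16 December 1994

The 3rd occurrence is 2 intervals after the first: 2 × 6 = 12 days after 4 December 1994.
12 days later is 16 December 1994.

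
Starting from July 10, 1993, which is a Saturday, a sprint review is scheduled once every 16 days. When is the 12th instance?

The 12th occurrence is 11 intervals after the first: 11 × 16 = 176 days after July 10, 1993.
July has 31 days — 21 days to the end of July leaves 155.
August has 31 days (124 left).
September has 30 days (94 left).
October has 31 days (63 left).
November has 30 days (33 left).
December has 31 days (2 left).
2 days into January → January 2, 1994.

January 2, 1994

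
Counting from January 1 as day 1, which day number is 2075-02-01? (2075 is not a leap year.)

Days in months before February: 31 = 31.
Plus 1 day into February → day 32.

32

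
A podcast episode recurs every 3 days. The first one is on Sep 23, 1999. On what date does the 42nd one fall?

The 42nd occurrence is 41 intervals after the first: 41 × 3 = 123 days after Sep 23, 1999.
Sep has 30 days — 7 days to the end of Sep leaves 116.
Oct has 31 days (85 left).
Nov has 30 days (55 left).
Dec has 31 days (24 left).
24 days into Jan → Jan 24, 2000.

Jan 24, 2000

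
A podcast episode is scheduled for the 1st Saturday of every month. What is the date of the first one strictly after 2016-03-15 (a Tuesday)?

March 2016 starts on a Tuesday, so its 1st Saturday is 2016-03-05 (4 days in).
That is not after 2016-03-15, so look at April 2016.
April 2016 starts on a Friday, so its 1st Saturday is 2016-04-02 (1 day in).

2016-04-02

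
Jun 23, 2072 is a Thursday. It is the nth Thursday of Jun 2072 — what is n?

4th

Day 23 falls in week ⌈23/7⌉ of the month.
Days 1–7 hold the 1st Thursday, 8–14 the 2nd, 15–21 the 3rd, 22–28 the 4th, 29–31 the 5th.
23 is in the range for the 4th.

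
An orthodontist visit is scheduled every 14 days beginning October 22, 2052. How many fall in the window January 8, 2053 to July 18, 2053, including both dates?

14

Occurrences land 14·i days after October 22, 2052 for i = 0, 1, 2, …
January 8, 2053 is 78 days after the start; 78 ÷ 14 = 5 remainder 8; since the remainder is 8, round up to i = 6. First occurrence in the window: #7 on January 14, 2053 (6×14 = 84 days in).
July 18, 2053 is 269 days after the start; 269 ÷ 14 = 19 remainder 3. Last occurrence in the window: #20 on July 15, 2053.
Occurrences #7 through #20: 14 in total.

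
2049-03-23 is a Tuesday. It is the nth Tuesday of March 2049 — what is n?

Day 23 falls in week ⌈23/7⌉ of the month.
Days 1–7 hold the 1st Tuesday, 8–14 the 2nd, 15–21 the 3rd, 22–28 the 4th, 29–31 the 5th.
23 is in the range for the 4th.

4th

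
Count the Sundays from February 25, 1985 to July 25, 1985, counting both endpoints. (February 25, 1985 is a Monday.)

21

February 25, 1985 is a Monday; the first Sunday on or after it is March 3, 1985 (6 days later).
From March 3, 1985 to July 25, 1985: 28 + 30 + 31 + 30 + 25 = 144 days (rest of March, April, May, June, July).
144 ÷ 7 = 20 full weeks with remainder 4, so 20 more Sundays after the first → 21.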